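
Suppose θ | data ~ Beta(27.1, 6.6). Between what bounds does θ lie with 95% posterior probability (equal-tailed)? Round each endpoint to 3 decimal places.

[0.657, 0.918]

Posterior: Beta(27.1, 6.6).
Equal-tailed 95% interval: the 0.025 and 0.975 quantiles of Beta(27.1, 6.6).
Posterior mean ≈ 0.804, SD ≈ 0.067; a Normal approximation gives roughly [0.672, 0.936].
Exact: F⁻¹(0.025) = 0.657; F⁻¹(0.975) = 0.918.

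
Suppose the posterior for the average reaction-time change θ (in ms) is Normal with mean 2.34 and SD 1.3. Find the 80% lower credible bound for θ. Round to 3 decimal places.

1.246

Need L with P(θ ≥ L) = 0.80: L = 2.34 − z_{0.2}·1.3.
z = 0.842; L = 2.34 − 0.842 × 1.3 = 1.246.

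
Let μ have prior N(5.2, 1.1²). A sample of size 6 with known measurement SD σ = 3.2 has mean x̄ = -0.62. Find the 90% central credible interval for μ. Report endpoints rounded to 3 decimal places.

Posterior precision = 1/1.1² + 6/3.2² = 0.8264 + 0.5859 = 1.4124, so posterior SD = 0.8414.
Posterior mean = (5.2/1.1² + 6·-0.62/3.2²) / 1.4124 = 2.7855.
Interval: 2.7855 ± 1.645 × 0.8414 → [1.401, 4.170].

[1.401, 4.170]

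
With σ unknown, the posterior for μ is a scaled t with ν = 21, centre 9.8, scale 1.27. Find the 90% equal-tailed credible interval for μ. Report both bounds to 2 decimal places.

[7.61, 11.99]

The t_21 distribution is symmetric; the 90% interval is 9.8 ± t·1.27 with t_{0.95,21} = 1.721.
Half-width: 1.721 × 1.27 = 2.19.
9.8 − 2.19 = 7.61; 9.8 + 2.19 = 11.99.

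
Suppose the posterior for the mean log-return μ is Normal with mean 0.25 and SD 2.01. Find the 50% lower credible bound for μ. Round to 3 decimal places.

0.250

Need L with P(μ ≥ L) = 0.50: L = 0.25 − z_{0.5}·2.01.
z = 0.000; L = 0.25 − 0.000 × 2.01 = 0.250.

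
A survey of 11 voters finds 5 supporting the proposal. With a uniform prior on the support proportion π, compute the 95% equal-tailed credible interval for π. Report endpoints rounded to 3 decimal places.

Posterior: Beta(1+5, 1+6) = Beta(6, 7).
Equal-tailed 95% interval: the 0.025 and 0.975 quantiles of Beta(6, 7).
Posterior mean ≈ 0.462, SD ≈ 0.133; a Normal approximation gives roughly [0.200, 0.723].
Exact: F⁻¹(0.025) = 0.211; F⁻¹(0.975) = 0.723.

[0.211, 0.723]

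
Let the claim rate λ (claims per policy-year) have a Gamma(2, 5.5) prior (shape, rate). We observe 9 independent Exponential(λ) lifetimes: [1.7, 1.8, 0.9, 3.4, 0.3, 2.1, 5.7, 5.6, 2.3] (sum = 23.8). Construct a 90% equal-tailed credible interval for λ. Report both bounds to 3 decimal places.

[0.211, 0.579]

Posterior: Gamma(2+9, 5.5+23.8) = Gamma(11, 29.3) (shape, rate).
Equal-tailed 90% interval: Gamma(11, 29.3) quantiles at 0.05 and 0.95.
Posterior mean ≈ 0.375, SD ≈ 0.113; a Normal approximation gives roughly [0.189, 0.562].
Exact: lower = 0.211; upper = 0.579.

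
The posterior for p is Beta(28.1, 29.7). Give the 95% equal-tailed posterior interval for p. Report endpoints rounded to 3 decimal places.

[0.359, 0.614]

Posterior: Beta(28.1, 29.7).
Equal-tailed 95% interval: the 0.025 and 0.975 quantiles of Beta(28.1, 29.7).
Posterior mean ≈ 0.486, SD ≈ 0.065; a Normal approximation gives roughly [0.358, 0.614].
Exact: F⁻¹(0.025) = 0.359; F⁻¹(0.975) = 0.614.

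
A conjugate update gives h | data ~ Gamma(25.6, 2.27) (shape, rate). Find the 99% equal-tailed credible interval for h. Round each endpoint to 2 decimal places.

[6.36, 17.84]

Posterior: Gamma(shape 25.6, rate 2.27).
Equal-tailed 99% interval: Gamma(25.6, 2.27) quantiles at 0.005 and 0.995.
Posterior mean ≈ 11.28, SD ≈ 2.23; a Normal approximation gives roughly [5.54, 17.02].
Exact: lower = 6.36; upper = 17.84.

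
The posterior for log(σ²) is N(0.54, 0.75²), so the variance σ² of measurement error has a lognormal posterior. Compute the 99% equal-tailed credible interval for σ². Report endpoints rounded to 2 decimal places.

On the log scale the 99% interval is 0.54 ± 2.576 × 0.75 = [-1.3919, 2.4719].
Exponentiate: [e^-1.3919, e^2.4719] = [0.25, 11.84].

[0.25, 11.84]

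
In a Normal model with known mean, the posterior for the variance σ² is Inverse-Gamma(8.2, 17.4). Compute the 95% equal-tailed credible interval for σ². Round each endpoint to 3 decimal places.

[1.184, 4.854]

Inverse-Gamma(8.2, 17.4) quantiles: F⁻¹(0.025) and F⁻¹(0.975).
Equivalently, 1/σ² ~ Gamma(8.2, rate = 17.4); invert its 0.975 and 0.025 quantiles.
Posterior mean ≈ 2.417, SD ≈ 0.971; a Normal approximation gives roughly [0.514, 4.319].
Exact: lower = 1.184; upper = 4.854.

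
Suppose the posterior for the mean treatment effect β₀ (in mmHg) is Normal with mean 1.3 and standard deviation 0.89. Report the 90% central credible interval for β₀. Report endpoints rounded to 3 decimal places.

[-0.164, 2.764]

The posterior is symmetric, so the 90% equal-tailed interval is β₀ = 1.3 ± z·0.89 with z = 1.645.
Half-width: 1.645 × 0.89 = 1.464.
1.3 − 1.464 = -0.164; 1.3 + 1.464 = 2.764.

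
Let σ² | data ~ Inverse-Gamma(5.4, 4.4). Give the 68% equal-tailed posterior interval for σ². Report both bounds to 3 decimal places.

[0.576, 1.393]

Inverse-Gamma(5.4, 4.4) quantiles: F⁻¹(0.16) and F⁻¹(0.84).
Equivalently, 1/σ² ~ Gamma(5.4, rate = 4.4); invert its 0.84 and 0.16 quantiles.
Posterior mean ≈ 1.000, SD ≈ 0.542; a Normal approximation gives roughly [0.461, 1.539].
Exact: lower = 0.576; upper = 1.393.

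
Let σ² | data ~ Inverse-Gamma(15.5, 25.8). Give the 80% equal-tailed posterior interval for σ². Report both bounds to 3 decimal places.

[1.246, 2.407]

Inverse-Gamma(15.5, 25.8) quantiles: F⁻¹(0.1) and F⁻¹(0.9).
Equivalently, 1/σ² ~ Gamma(15.5, rate = 25.8); invert its 0.9 and 0.1 quantiles.
Posterior mean ≈ 1.779, SD ≈ 0.484; a Normal approximation gives roughly [1.159, 2.400].
Exact: lower = 1.246; upper = 2.407.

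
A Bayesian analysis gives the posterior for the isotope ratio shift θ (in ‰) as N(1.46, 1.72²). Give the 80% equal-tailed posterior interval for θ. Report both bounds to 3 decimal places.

[-0.744, 3.664]

The posterior is symmetric, so the 80% equal-tailed interval is θ = 1.46 ± z·1.72 with z = 1.282.
Half-width: 1.282 × 1.72 = 2.204.
1.46 − 2.204 = -0.744; 1.46 + 2.204 = 3.664.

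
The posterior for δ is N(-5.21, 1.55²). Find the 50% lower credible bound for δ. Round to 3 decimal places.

-5.210

Need L with P(δ ≥ L) = 0.50: L = -5.21 − z_{0.5}·1.55.
z = 0.000; L = -5.21 − 0.000 × 1.55 = -5.210.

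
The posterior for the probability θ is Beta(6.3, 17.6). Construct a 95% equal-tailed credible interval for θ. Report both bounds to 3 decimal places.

Posterior: Beta(6.3, 17.6).
Equal-tailed 95% interval: the 0.025 and 0.975 quantiles of Beta(6.3, 17.6).
Posterior mean ≈ 0.264, SD ≈ 0.088; a Normal approximation gives roughly [0.091, 0.437].
Exact: F⁻¹(0.025) = 0.112; F⁻¹(0.975) = 0.453.

[0.112, 0.453]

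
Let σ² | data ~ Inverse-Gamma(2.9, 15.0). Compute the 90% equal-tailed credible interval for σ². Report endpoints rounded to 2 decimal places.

[2.44, 19.56]

Inverse-Gamma(2.9, 15.0) quantiles: F⁻¹(0.05) and F⁻¹(0.95).
Equivalently, 1/σ² ~ Gamma(2.9, rate = 15.0); invert its 0.95 and 0.05 quantiles.
Posterior mean ≈ 7.89, SD ≈ 8.32; a Normal approximation gives roughly [-5.79, 21.58].
Exact: lower = 2.44; upper = 19.56.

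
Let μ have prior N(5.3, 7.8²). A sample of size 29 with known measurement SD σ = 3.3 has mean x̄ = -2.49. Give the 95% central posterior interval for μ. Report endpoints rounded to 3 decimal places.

Posterior precision = 1/7.8² + 29/3.3² = 0.0164 + 2.6630 = 2.6794, so posterior SD = 0.6109.
Posterior mean = (5.3/7.8² + 29·-2.49/3.3²) / 2.6794 = -2.4422.
Interval: -2.4422 ± 1.960 × 0.6109 → [-3.640, -1.245].

[-3.640, -1.245]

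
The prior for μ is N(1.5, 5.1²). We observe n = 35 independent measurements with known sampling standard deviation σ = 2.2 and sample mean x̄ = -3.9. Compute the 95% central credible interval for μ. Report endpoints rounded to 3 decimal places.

Posterior precision = 1/5.1² + 35/2.2² = 0.0384 + 7.2314 = 7.2699, so posterior SD = 0.3709.
Posterior mean = (1.5/5.1² + 35·-3.9/2.2²) / 7.2699 = -3.8714.
Interval: -3.8714 ± 1.960 × 0.3709 → [-4.598, -3.145].

[-4.598, -3.145]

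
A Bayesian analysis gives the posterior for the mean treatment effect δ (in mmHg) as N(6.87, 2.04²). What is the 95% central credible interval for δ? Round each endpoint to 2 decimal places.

The posterior is symmetric, so the 95% equal-tailed interval is δ = 6.87 ± z·2.04 with z = 1.960.
Half-width: 1.960 × 2.04 = 4.00.
6.87 − 4.00 = 2.87; 6.87 + 4.00 = 10.87.

[2.87, 10.87]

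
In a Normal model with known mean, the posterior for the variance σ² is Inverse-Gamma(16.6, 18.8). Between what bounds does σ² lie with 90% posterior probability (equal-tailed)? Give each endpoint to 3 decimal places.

Inverse-Gamma(16.6, 18.8) quantiles: F⁻¹(0.05) and F⁻¹(0.95).
Equivalently, 1/σ² ~ Gamma(16.6, rate = 18.8); invert its 0.95 and 0.05 quantiles.
Posterior mean ≈ 1.205, SD ≈ 0.315; a Normal approximation gives roughly [0.686, 1.724].
Exact: lower = 0.789; upper = 1.788.

[0.789, 1.788]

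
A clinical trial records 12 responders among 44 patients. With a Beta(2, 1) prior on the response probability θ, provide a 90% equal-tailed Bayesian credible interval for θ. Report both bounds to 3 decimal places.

Posterior: Beta(2+12, 1+32) = Beta(14, 33).
Equal-tailed 90% interval: the 0.05 and 0.95 quantiles of Beta(14, 33).
Posterior mean ≈ 0.298, SD ≈ 0.066; a Normal approximation gives roughly [0.189, 0.406].
Exact: F⁻¹(0.05) = 0.194; F⁻¹(0.95) = 0.411.

[0.194, 0.411]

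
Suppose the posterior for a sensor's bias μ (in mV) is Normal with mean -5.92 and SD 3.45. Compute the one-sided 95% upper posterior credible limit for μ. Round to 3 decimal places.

Need U with P(μ ≤ U) = 0.95: U = -5.92 + z_{0.05}·3.45.
z = 1.645; U = -5.92 + 1.645 × 3.45 = -0.245.

-0.245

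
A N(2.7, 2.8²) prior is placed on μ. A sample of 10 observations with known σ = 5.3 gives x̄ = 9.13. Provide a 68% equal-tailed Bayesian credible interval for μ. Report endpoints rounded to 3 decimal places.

[6.004, 8.864]

Posterior precision = 1/2.8² + 10/5.3² = 0.1276 + 0.3560 = 0.4835, so posterior SD = 1.4381.
Posterior mean = (2.7/2.8² + 10·9.13/5.3²) / 0.4835 = 7.4339.
Interval: 7.4339 ± 0.994 × 1.4381 → [6.004, 8.864].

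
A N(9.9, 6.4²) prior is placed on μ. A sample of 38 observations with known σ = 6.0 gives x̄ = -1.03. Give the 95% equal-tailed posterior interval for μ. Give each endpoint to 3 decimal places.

Posterior precision = 1/6.4² + 38/6.0² = 0.0244 + 1.0556 = 1.0800, so posterior SD = 0.9623.
Posterior mean = (9.9/6.4² + 38·-1.03/6.0²) / 1.0800 = -0.7829.
Interval: -0.7829 ± 1.960 × 0.9623 → [-2.669, 1.103].

[-2.669, 1.103]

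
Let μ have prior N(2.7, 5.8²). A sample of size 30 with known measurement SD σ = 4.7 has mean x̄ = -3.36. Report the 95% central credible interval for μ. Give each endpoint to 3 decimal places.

[-4.894, -1.566]

Posterior precision = 1/5.8² + 30/4.7² = 0.0297 + 1.3581 = 1.3878, so posterior SD = 0.8489.
Posterior mean = (2.7/5.8² + 30·-3.36/4.7²) / 1.3878 = -3.2302.
Interval: -3.2302 ± 1.960 × 0.8489 → [-4.894, -1.566].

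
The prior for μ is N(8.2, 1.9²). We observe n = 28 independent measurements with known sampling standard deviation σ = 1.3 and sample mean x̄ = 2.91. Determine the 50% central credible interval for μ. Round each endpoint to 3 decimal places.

Posterior precision = 1/1.9² + 28/1.3² = 0.2770 + 16.5680 = 16.8451, so posterior SD = 0.2436.
Posterior mean = (8.2/1.9² + 28·2.91/1.3²) / 16.8451 = 2.9970.
Interval: 2.9970 ± 0.674 × 0.2436 → [2.833, 3.161].

[2.833, 3.161]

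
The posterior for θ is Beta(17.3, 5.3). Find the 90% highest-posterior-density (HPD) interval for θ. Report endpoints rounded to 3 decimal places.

The posterior is unimodal and skewed, so the HPD interval has equal density at both endpoints and is the shortest 90% interval.
Solving f(0.628) = f(0.908) with F(0.908) − F(0.628) = 0.90 gives [0.628, 0.908].
For comparison, the equal-tailed interval is [0.609, 0.895]; the HPD is narrower and shifted toward the mode.

[0.628, 0.908]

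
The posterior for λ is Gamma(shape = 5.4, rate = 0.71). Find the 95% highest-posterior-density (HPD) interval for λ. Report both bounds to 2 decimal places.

The posterior is unimodal and skewed, so the HPD interval has equal density at both endpoints and is the shortest 95% interval.
Solving f(2.00) = f(14.10) with F(14.10) − F(2.00) = 0.95 gives [2.00, 14.10].
For comparison, the equal-tailed interval is [2.61, 15.24]; the HPD is narrower and shifted toward the mode.

[2.00, 14.10]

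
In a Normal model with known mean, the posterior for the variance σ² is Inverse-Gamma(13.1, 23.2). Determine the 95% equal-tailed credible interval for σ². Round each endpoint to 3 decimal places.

Inverse-Gamma(13.1, 23.2) quantiles: F⁻¹(0.025) and F⁻¹(0.975).
Equivalently, 1/σ² ~ Gamma(13.1, rate = 23.2); invert its 0.975 and 0.025 quantiles.
Posterior mean ≈ 1.917, SD ≈ 0.575; a Normal approximation gives roughly [0.789, 3.045].
Exact: lower = 1.100; upper = 3.317.

[1.100, 3.317]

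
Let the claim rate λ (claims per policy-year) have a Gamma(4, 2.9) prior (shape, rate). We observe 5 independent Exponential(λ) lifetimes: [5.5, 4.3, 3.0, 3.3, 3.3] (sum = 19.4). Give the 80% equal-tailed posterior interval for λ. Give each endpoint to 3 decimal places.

Posterior: Gamma(4+5, 2.9+19.4) = Gamma(9, 22.3) (shape, rate).
Equal-tailed 80% interval: Gamma(9, 22.3) quantiles at 0.1 and 0.9.
Posterior mean ≈ 0.404, SD ≈ 0.135; a Normal approximation gives roughly [0.231, 0.576].
Exact: lower = 0.244; upper = 0.583.

[0.244, 0.583]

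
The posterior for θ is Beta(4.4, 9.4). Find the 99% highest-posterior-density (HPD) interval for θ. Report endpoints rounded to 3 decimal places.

The posterior is unimodal and skewed, so the HPD interval has equal density at both endpoints and is the shortest 99% interval.
Solving f(0.060) = f(0.638) with F(0.638) − F(0.060) = 0.99 gives [0.060, 0.638].
For comparison, the equal-tailed interval is [0.072, 0.657]; the HPD is narrower and shifted toward the mode.

[0.060, 0.638]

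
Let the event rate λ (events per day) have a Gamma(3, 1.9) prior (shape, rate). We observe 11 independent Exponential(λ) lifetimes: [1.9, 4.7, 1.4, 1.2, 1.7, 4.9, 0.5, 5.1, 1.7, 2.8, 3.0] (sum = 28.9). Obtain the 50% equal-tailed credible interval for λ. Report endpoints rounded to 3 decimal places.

Posterior: Gamma(3+11, 1.9+28.9) = Gamma(14, 30.8) (shape, rate).
Equal-tailed 50% interval: Gamma(14, 30.8) quantiles at 0.25 and 0.75.
Posterior mean ≈ 0.455, SD ≈ 0.121; a Normal approximation gives roughly [0.373, 0.536].
Exact: lower = 0.368; upper = 0.530.

[0.368, 0.530]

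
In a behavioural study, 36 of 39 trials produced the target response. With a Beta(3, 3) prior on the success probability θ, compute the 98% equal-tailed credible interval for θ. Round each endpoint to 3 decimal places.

Posterior: Beta(3+36, 3+3) = Beta(39, 6).
Equal-tailed 98% interval: the 0.01 and 0.99 quantiles of Beta(39, 6).
Posterior mean ≈ 0.867, SD ≈ 0.050; a Normal approximation gives roughly [0.750, 0.983].
Exact: F⁻¹(0.01) = 0.729; F⁻¹(0.99) = 0.958.

[0.729, 0.958]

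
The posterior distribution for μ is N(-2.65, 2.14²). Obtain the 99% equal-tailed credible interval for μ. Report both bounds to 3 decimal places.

[-8.162, 2.862]

The posterior is symmetric, so the 99% equal-tailed interval is μ = -2.65 ± z·2.14 with z = 2.576.
Half-width: 2.576 × 2.14 = 5.512.
-2.65 − 5.512 = -8.162; -2.65 + 5.512 = 2.862.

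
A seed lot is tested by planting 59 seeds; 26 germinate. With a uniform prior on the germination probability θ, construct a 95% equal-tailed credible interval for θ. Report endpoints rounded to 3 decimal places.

Posterior: Beta(1+26, 1+33) = Beta(27, 34).
Equal-tailed 95% interval: the 0.025 and 0.975 quantiles of Beta(27, 34).
Posterior mean ≈ 0.443, SD ≈ 0.063; a Normal approximation gives roughly [0.319, 0.566].
Exact: F⁻¹(0.025) = 0.321; F⁻¹(0.975) = 0.568.

[0.321, 0.568]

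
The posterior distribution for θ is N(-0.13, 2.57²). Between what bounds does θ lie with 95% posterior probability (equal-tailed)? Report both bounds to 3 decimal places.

[-5.167, 4.907]

The posterior is symmetric, so the 95% equal-tailed interval is θ = -0.13 ± z·2.57 with z = 1.960.
Half-width: 1.960 × 2.57 = 5.037.
-0.13 − 5.037 = -5.167; -0.13 + 5.037 = 4.907.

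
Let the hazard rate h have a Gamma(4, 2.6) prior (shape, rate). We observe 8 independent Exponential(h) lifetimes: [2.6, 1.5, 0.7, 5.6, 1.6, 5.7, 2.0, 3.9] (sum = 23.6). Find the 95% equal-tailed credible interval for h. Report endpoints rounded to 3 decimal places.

[0.237, 0.751]

Posterior: Gamma(4+8, 2.6+23.6) = Gamma(12, 26.2) (shape, rate).
Equal-tailed 95% interval: Gamma(12, 26.2) quantiles at 0.025 and 0.975.
Posterior mean ≈ 0.458, SD ≈ 0.132; a Normal approximation gives roughly [0.199, 0.717].
Exact: lower = 0.237; upper = 0.751.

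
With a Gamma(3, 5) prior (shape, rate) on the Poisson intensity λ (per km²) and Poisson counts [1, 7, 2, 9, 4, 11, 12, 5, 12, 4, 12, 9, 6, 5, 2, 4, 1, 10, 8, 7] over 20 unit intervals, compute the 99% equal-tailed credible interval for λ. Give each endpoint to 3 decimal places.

Posterior: Gamma(3+131, 5+20) = Gamma(134, 25) (shape, rate).
Equal-tailed 99% interval: Gamma(134, 25) quantiles at 0.005 and 0.995.
Posterior mean ≈ 5.360, SD ≈ 0.463; a Normal approximation gives roughly [4.167, 6.553].
Exact: lower = 4.242; upper = 6.628.

[4.242, 6.628]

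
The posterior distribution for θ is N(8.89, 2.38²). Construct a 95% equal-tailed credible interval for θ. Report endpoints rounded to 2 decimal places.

The posterior is symmetric, so the 95% equal-tailed interval is θ = 8.89 ± z·2.38 with z = 1.960.
Half-width: 1.960 × 2.38 = 4.66.
8.89 − 4.66 = 4.23; 8.89 + 4.66 = 13.55.

[4.23, 13.55]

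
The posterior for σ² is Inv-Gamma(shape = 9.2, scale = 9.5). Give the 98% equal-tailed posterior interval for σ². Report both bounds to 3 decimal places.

[0.537, 2.617]

Inverse-Gamma(9.2, 9.5) quantiles: F⁻¹(0.01) and F⁻¹(0.99).
Equivalently, 1/σ² ~ Gamma(9.2, rate = 9.5); invert its 0.99 and 0.01 quantiles.
Posterior mean ≈ 1.159, SD ≈ 0.432; a Normal approximation gives roughly [0.154, 2.163].
Exact: lower = 0.537; upper = 2.617.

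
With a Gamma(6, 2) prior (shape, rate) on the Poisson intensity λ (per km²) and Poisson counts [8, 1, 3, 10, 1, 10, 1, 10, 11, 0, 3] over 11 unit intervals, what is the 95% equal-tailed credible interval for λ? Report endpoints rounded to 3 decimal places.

Posterior: Gamma(6+58, 2+11) = Gamma(64, 13) (shape, rate).
Equal-tailed 95% interval: Gamma(64, 13) quantiles at 0.025 and 0.975.
Posterior mean ≈ 4.923, SD ≈ 0.615; a Normal approximation gives roughly [3.717, 6.129].
Exact: lower = 3.791; upper = 6.200.

[3.791, 6.200]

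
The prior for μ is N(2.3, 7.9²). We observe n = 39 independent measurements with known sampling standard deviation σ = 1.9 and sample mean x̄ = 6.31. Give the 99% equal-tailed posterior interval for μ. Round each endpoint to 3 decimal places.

[5.521, 7.087]

Posterior precision = 1/7.9² + 39/1.9² = 0.0160 + 10.8033 = 10.8193, so posterior SD = 0.3040.
Posterior mean = (2.3/7.9² + 39·6.31/1.9²) / 10.8193 = 6.3041.
Interval: 6.3041 ± 2.576 × 0.3040 → [5.521, 7.087].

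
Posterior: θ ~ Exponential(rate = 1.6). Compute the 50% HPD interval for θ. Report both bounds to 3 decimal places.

The exponential density is strictly decreasing on [0, ∞), so the HPD interval is anchored at 0: [0, q] with P(θ ≤ q) = 0.50.
q = −ln(1 − 0.50) / 1.6 = 0.6931 / 1.6 = 0.433.

[0.000, 0.433]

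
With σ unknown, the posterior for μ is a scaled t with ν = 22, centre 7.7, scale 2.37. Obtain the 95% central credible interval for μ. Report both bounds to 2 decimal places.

[2.78, 12.62]

The t_22 distribution is symmetric; the 95% interval is 7.7 ± t·2.37 with t_{0.975,22} = 2.074.
Half-width: 2.074 × 2.37 = 4.92.
7.7 − 4.92 = 2.78; 7.7 + 4.92 = 12.62.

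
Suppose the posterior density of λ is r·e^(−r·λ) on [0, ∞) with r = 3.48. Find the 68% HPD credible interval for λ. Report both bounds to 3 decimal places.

The exponential density is strictly decreasing on [0, ∞), so the HPD interval is anchored at 0: [0, q] with P(λ ≤ q) = 0.68.
q = −ln(1 − 0.68) / 3.48 = 1.1394 / 3.48 = 0.327.

[0.000, 0.327]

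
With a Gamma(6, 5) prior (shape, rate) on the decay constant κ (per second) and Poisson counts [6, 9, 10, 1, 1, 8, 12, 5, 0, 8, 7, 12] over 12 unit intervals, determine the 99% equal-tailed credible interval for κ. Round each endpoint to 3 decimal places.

[3.714, 6.507]

Posterior: Gamma(6+79, 5+12) = Gamma(85, 17) (shape, rate).
Equal-tailed 99% interval: Gamma(85, 17) quantiles at 0.005 and 0.995.
Posterior mean ≈ 5.000, SD ≈ 0.542; a Normal approximation gives roughly [3.603, 6.397].
Exact: lower = 3.714; upper = 6.507.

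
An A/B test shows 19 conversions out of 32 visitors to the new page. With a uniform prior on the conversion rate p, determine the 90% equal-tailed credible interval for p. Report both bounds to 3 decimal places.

[0.448, 0.722]

Posterior: Beta(1+19, 1+13) = Beta(20, 14).
Equal-tailed 90% interval: the 0.05 and 0.95 quantiles of Beta(20, 14).
Posterior mean ≈ 0.588, SD ≈ 0.083; a Normal approximation gives roughly [0.451, 0.725].
Exact: F⁻¹(0.05) = 0.448; F⁻¹(0.95) = 0.722.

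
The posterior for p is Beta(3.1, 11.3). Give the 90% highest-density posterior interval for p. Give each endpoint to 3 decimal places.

The posterior is unimodal and skewed, so the HPD interval has equal density at both endpoints and is the shortest 90% interval.
Solving f(0.048) = f(0.375) with F(0.375) − F(0.048) = 0.90 gives [0.048, 0.375].
For comparison, the equal-tailed interval is [0.068, 0.408]; the HPD is narrower and shifted toward the mode.

[0.048, 0.375]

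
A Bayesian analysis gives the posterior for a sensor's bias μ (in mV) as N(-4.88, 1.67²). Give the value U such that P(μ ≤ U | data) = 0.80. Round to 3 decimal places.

Need U with P(μ ≤ U) = 0.80: U = -4.88 + z_{0.2}·1.67.
z = 0.842; U = -4.88 + 0.842 × 1.67 = -3.474.

-3.474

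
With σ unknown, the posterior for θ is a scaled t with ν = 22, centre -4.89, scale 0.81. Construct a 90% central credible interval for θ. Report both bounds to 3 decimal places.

The t_22 distribution is symmetric; the 90% interval is -4.89 ± t·0.81 with t_{0.95,22} = 1.717.
Half-width: 1.717 × 0.81 = 1.391.
-4.89 − 1.391 = -6.281; -4.89 + 1.391 = -3.499.

[-6.281, -3.499]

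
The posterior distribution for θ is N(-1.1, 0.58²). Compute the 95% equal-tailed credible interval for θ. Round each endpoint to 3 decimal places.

The posterior is symmetric, so the 95% equal-tailed interval is θ = -1.1 ± z·0.58 with z = 1.960.
Half-width: 1.960 × 0.58 = 1.137.
-1.1 − 1.137 = -2.237; -1.1 + 1.137 = 0.037.

[-2.237, 0.037]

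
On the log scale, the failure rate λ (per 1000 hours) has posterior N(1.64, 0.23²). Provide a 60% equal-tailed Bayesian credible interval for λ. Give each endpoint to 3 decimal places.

[4.248, 6.256]

On the log scale the 60% interval is 1.64 ± 0.842 × 0.23 = [1.4464, 1.8336].
Exponentiate: [e^1.4464, e^1.8336] = [4.248, 6.256].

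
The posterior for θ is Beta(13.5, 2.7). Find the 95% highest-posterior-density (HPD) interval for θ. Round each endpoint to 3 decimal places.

The posterior is unimodal and skewed, so the HPD interval has equal density at both endpoints and is the shortest 95% interval.
Solving f(0.658) = f(0.982) with F(0.982) − F(0.658) = 0.95 gives [0.658, 0.982].
For comparison, the equal-tailed interval is [0.624, 0.966]; the HPD is narrower and shifted toward the mode.

[0.658, 0.982]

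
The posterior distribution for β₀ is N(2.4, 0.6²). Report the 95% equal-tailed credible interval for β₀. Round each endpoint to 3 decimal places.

[1.224, 3.576]

The posterior is symmetric, so the 95% equal-tailed interval is β₀ = 2.4 ± z·0.6 with z = 1.960.
Half-width: 1.960 × 0.6 = 1.176.
2.4 − 1.176 = 1.224; 2.4 + 1.176 = 3.576.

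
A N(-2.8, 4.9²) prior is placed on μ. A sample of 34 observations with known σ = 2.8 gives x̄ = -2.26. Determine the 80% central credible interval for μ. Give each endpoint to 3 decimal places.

[-2.878, -1.653]

Posterior precision = 1/4.9² + 34/2.8² = 0.0416 + 4.3367 = 4.3784, so posterior SD = 0.4779.
Posterior mean = (-2.8/4.9² + 34·-2.26/2.8²) / 4.3784 = -2.2651.
Interval: -2.2651 ± 1.282 × 0.4779 → [-2.878, -1.653].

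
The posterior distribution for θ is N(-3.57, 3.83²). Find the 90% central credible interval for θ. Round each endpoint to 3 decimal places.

[-9.870, 2.730]

The posterior is symmetric, so the 90% equal-tailed interval is θ = -3.57 ± z·3.83 with z = 1.645.
Half-width: 1.645 × 3.83 = 6.300.
-3.57 − 6.300 = -9.870; -3.57 + 6.300 = 2.730.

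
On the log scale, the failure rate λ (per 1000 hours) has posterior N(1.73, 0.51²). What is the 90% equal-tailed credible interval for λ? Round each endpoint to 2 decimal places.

[2.44, 13.05]

On the log scale the 90% interval is 1.73 ± 1.645 × 0.51 = [0.8911, 2.5689].
Exponentiate: [e^0.8911, e^2.5689] = [2.44, 13.05].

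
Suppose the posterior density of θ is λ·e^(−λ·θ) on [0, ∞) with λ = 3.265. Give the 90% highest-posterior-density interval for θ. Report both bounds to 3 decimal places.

[0.000, 0.705]

The exponential density is strictly decreasing on [0, ∞), so the HPD interval is anchored at 0: [0, q] with P(θ ≤ q) = 0.90.
q = −ln(1 − 0.90) / 3.265 = 2.3026 / 3.265 = 0.705.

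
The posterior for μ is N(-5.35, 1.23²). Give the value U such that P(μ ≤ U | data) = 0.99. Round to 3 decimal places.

Need U with P(μ ≤ U) = 0.99: U = -5.35 + z_{0.01}·1.23.
z = 2.326; U = -5.35 + 2.326 × 1.23 = -2.489.

-2.489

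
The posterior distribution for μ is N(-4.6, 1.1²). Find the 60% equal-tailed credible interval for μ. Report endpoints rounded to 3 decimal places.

[-5.526, -3.674]

The posterior is symmetric, so the 60% equal-tailed interval is μ = -4.6 ± z·1.1 with z = 0.842.
Half-width: 0.842 × 1.1 = 0.926.
-4.6 − 0.926 = -5.526; -4.6 + 0.926 = -3.674.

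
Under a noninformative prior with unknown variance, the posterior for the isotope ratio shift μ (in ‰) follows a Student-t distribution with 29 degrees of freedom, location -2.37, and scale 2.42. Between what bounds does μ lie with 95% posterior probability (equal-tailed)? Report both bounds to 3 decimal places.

The t_29 distribution is symmetric; the 95% interval is -2.37 ± t·2.42 with t_{0.975,29} = 2.045.
Half-width: 2.045 × 2.42 = 4.949.
-2.37 − 4.949 = -7.319; -2.37 + 4.949 = 2.579.

[-7.319, 2.579]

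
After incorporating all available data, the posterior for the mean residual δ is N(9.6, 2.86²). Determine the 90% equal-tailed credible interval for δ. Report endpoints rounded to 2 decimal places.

[4.90, 14.30]

The posterior is symmetric, so the 90% equal-tailed interval is δ = 9.6 ± z·2.86 with z = 1.645.
Half-width: 1.645 × 2.86 = 4.70.
9.6 − 4.70 = 4.90; 9.6 + 4.70 = 14.30.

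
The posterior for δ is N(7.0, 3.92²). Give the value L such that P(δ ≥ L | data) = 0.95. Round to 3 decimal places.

Need L with P(δ ≥ L) = 0.95: L = 7.0 − z_{0.05}·3.92.
z = 1.645; L = 7.0 − 1.645 × 3.92 = 0.552.

0.552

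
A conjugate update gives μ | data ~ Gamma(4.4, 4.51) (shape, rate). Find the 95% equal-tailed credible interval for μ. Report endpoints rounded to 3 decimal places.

[0.288, 2.076]

Posterior: Gamma(shape 4.4, rate 4.51).
Equal-tailed 95% interval: Gamma(4.4, 4.51) quantiles at 0.025 and 0.975.
Posterior mean ≈ 0.976, SD ≈ 0.465; a Normal approximation gives roughly [0.064, 1.887].
Exact: lower = 0.288; upper = 2.076.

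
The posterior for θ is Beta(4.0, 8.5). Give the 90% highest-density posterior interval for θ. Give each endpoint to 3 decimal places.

The posterior is unimodal and skewed, so the HPD interval has equal density at both endpoints and is the shortest 90% interval.
Solving f(0.111) = f(0.522) with F(0.522) − F(0.111) = 0.90 gives [0.111, 0.522].
For comparison, the equal-tailed interval is [0.129, 0.545]; the HPD is narrower and shifted toward the mode.

[0.111, 0.522]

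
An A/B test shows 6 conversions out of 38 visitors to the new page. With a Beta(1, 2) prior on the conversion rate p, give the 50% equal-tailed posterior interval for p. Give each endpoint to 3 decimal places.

[0.129, 0.207]

Posterior: Beta(1+6, 2+32) = Beta(7, 34).
Equal-tailed 50% interval: the 0.25 and 0.75 quantiles of Beta(7, 34).
Posterior mean ≈ 0.171, SD ≈ 0.058; a Normal approximation gives roughly [0.132, 0.210].
Exact: F⁻¹(0.25) = 0.129; F⁻¹(0.75) = 0.207.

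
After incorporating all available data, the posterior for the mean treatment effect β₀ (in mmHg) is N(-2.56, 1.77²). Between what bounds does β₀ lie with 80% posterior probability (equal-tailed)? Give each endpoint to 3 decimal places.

The posterior is symmetric, so the 80% equal-tailed interval is β₀ = -2.56 ± z·1.77 with z = 1.282.
Half-width: 1.282 × 1.77 = 2.268.
-2.56 − 2.268 = -4.828; -2.56 + 2.268 = -0.292.

[-4.828, -0.292]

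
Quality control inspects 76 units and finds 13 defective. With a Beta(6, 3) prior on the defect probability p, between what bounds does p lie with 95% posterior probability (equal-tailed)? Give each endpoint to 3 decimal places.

[0.142, 0.317]

Posterior: Beta(6+13, 3+63) = Beta(19, 66).
Equal-tailed 95% interval: the 0.025 and 0.975 quantiles of Beta(19, 66).
Posterior mean ≈ 0.224, SD ≈ 0.045; a Normal approximation gives roughly [0.135, 0.312].
Exact: F⁻¹(0.025) = 0.142; F⁻¹(0.975) = 0.317.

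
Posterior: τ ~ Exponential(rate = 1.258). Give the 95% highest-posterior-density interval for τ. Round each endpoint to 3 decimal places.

[0.000, 2.381]

The exponential density is strictly decreasing on [0, ∞), so the HPD interval is anchored at 0: [0, q] with P(τ ≤ q) = 0.95.
q = −ln(1 − 0.95) / 1.258 = 2.9957 / 1.258 = 2.381.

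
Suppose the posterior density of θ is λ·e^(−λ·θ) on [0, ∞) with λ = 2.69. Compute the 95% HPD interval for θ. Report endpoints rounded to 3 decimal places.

The exponential density is strictly decreasing on [0, ∞), so the HPD interval is anchored at 0: [0, q] with P(θ ≤ q) = 0.95.
q = −ln(1 − 0.95) / 2.69 = 2.9957 / 2.69 = 1.114.

[0.000, 1.114]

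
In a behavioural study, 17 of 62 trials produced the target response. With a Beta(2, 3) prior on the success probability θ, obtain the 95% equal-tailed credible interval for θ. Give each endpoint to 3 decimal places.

Posterior: Beta(2+17, 3+45) = Beta(19, 48).
Equal-tailed 95% interval: the 0.025 and 0.975 quantiles of Beta(19, 48).
Posterior mean ≈ 0.284, SD ≈ 0.055; a Normal approximation gives roughly [0.176, 0.391].
Exact: F⁻¹(0.025) = 0.183; F⁻¹(0.975) = 0.396.

[0.183, 0.396]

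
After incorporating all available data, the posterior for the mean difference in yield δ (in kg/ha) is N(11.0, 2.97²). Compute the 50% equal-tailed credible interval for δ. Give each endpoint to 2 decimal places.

[9.00, 13.00]

The posterior is symmetric, so the 50% equal-tailed interval is δ = 11.0 ± z·2.97 with z = 0.674.
Half-width: 0.674 × 2.97 = 2.00.
11.0 − 2.00 = 9.00; 11.0 + 2.00 = 13.00.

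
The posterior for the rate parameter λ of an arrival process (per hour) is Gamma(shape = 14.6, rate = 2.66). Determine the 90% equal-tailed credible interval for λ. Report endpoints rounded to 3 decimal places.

[3.358, 8.045]

Posterior: Gamma(shape 14.6, rate 2.66).
Equal-tailed 90% interval: Gamma(14.6, 2.66) quantiles at 0.05 and 0.95.
Posterior mean ≈ 5.489, SD ≈ 1.436; a Normal approximation gives roughly [3.126, 7.851].
Exact: lower = 3.358; upper = 8.045.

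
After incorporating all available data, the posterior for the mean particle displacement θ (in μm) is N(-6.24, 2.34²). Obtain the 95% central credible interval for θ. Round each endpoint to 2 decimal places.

The posterior is symmetric, so the 95% equal-tailed interval is θ = -6.24 ± z·2.34 with z = 1.960.
Half-width: 1.960 × 2.34 = 4.59.
-6.24 − 4.59 = -10.83; -6.24 + 4.59 = -1.65.

[-10.83, -1.65]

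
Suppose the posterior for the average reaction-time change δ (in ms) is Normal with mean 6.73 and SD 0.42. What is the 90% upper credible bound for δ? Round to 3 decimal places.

Need U with P(δ ≤ U) = 0.90: U = 6.73 + z_{0.1}·0.42.
z = 1.282; U = 6.73 + 1.282 × 0.42 = 7.268.

7.268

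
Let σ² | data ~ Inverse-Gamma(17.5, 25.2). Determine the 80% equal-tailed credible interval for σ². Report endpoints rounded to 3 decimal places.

[1.094, 2.033]

Inverse-Gamma(17.5, 25.2) quantiles: F⁻¹(0.1) and F⁻¹(0.9).
Equivalently, 1/σ² ~ Gamma(17.5, rate = 25.2); invert its 0.9 and 0.1 quantiles.
Posterior mean ≈ 1.527, SD ≈ 0.388; a Normal approximation gives roughly [1.030, 2.024].
Exact: lower = 1.094; upper = 2.033.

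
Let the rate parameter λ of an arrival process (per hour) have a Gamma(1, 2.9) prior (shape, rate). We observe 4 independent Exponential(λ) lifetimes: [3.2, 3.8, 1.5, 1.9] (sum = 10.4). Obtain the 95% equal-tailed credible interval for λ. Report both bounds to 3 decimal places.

Posterior: Gamma(1+4, 2.9+10.4) = Gamma(5, 13.3) (shape, rate).
Equal-tailed 95% interval: Gamma(5, 13.3) quantiles at 0.025 and 0.975.
Posterior mean ≈ 0.376, SD ≈ 0.168; a Normal approximation gives roughly [0.046, 0.705].
Exact: lower = 0.122; upper = 0.770.

[0.122, 0.770]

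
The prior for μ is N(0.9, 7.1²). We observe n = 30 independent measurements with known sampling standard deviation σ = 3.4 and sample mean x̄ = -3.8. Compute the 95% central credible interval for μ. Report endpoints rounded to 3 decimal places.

Posterior precision = 1/7.1² + 30/3.4² = 0.0198 + 2.5952 = 2.6150, so posterior SD = 0.6184.
Posterior mean = (0.9/7.1² + 30·-3.8/3.4²) / 2.6150 = -3.7643.
Interval: -3.7643 ± 1.960 × 0.6184 → [-4.976, -2.552].

[-4.976, -2.552]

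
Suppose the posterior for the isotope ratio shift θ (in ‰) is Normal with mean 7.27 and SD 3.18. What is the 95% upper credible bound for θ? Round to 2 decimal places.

12.50

Need U with P(θ ≤ U) = 0.95: U = 7.27 + z_{0.05}·3.18.
z = 1.645; U = 7.27 + 1.645 × 3.18 = 12.50.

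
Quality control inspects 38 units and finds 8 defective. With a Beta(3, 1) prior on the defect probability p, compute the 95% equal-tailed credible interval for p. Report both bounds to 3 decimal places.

Posterior: Beta(3+8, 1+30) = Beta(11, 31).
Equal-tailed 95% interval: the 0.025 and 0.975 quantiles of Beta(11, 31).
Posterior mean ≈ 0.262, SD ≈ 0.067; a Normal approximation gives roughly [0.130, 0.393].
Exact: F⁻¹(0.025) = 0.142; F⁻¹(0.975) = 0.403.

[0.142, 0.403]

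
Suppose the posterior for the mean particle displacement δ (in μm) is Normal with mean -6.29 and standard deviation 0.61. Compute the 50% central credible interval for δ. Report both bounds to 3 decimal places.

[-6.701, -5.879]

The posterior is symmetric, so the 50% equal-tailed interval is δ = -6.29 ± z·0.61 with z = 0.674.
Half-width: 0.674 × 0.61 = 0.411.
-6.29 − 0.411 = -6.701; -6.29 + 0.411 = -5.879.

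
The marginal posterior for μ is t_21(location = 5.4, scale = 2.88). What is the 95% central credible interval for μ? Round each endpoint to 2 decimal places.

The t_21 distribution is symmetric; the 95% interval is 5.4 ± t·2.88 with t_{0.975,21} = 2.080.
Half-width: 2.080 × 2.88 = 5.99.
5.4 − 5.99 = -0.59; 5.4 + 5.99 = 11.39.

[-0.59, 11.39]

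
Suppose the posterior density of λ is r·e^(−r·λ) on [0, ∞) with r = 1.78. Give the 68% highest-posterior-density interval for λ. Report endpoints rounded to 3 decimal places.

[0.000, 0.640]

The exponential density is strictly decreasing on [0, ∞), so the HPD interval is anchored at 0: [0, q] with P(λ ≤ q) = 0.68.
q = −ln(1 − 0.68) / 1.78 = 1.1394 / 1.78 = 0.640.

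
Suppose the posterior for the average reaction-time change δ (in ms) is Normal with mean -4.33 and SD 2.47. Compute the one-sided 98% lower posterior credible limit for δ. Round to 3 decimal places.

-9.403

Need L with P(δ ≥ L) = 0.98: L = -4.33 − z_{0.02}·2.47.
z = 2.054; L = -4.33 − 2.054 × 2.47 = -9.403.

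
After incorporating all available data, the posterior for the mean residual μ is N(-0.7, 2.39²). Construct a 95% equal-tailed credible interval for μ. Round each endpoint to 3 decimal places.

[-5.384, 3.984]

The posterior is symmetric, so the 95% equal-tailed interval is μ = -0.7 ± z·2.39 with z = 1.960.
Half-width: 1.960 × 2.39 = 4.684.
-0.7 − 4.684 = -5.384; -0.7 + 4.684 = 3.984.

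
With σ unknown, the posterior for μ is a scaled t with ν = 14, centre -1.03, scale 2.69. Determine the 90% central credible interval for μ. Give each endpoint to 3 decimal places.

The t_14 distribution is symmetric; the 90% interval is -1.03 ± t·2.69 with t_{0.95,14} = 1.761.
Half-width: 1.761 × 2.69 = 4.738.
-1.03 − 4.738 = -5.768; -1.03 + 4.738 = 3.708.

[-5.768, 3.708]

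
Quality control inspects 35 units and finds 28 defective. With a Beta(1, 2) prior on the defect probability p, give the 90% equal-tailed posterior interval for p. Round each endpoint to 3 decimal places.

Posterior: Beta(1+28, 2+7) = Beta(29, 9).
Equal-tailed 90% interval: the 0.05 and 0.95 quantiles of Beta(29, 9).
Posterior mean ≈ 0.763, SD ≈ 0.068; a Normal approximation gives roughly [0.651, 0.875].
Exact: F⁻¹(0.05) = 0.644; F⁻¹(0.95) = 0.867.

[0.644, 0.867]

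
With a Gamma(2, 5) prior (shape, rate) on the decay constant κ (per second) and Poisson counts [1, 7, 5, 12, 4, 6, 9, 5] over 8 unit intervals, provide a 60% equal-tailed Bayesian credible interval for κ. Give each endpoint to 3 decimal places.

[3.455, 4.376]

Posterior: Gamma(2+49, 5+8) = Gamma(51, 13) (shape, rate).
Equal-tailed 60% interval: Gamma(51, 13) quantiles at 0.2 and 0.8.
Posterior mean ≈ 3.923, SD ≈ 0.549; a Normal approximation gives roughly [3.461, 4.385].
Exact: lower = 3.455; upper = 4.376.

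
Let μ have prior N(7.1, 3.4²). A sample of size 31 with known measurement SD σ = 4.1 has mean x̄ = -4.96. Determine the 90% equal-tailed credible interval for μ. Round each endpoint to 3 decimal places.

[-5.603, -3.236]

Posterior precision = 1/3.4² + 31/4.1² = 0.0865 + 1.8441 = 1.9306, so posterior SD = 0.7197.
Posterior mean = (7.1/3.4² + 31·-4.96/4.1²) / 1.9306 = -4.4196.
Interval: -4.4196 ± 1.645 × 0.7197 → [-5.603, -3.236].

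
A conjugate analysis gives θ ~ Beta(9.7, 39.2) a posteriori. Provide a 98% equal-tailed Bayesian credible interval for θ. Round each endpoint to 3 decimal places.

Posterior: Beta(9.7, 39.2).
Equal-tailed 98% interval: the 0.01 and 0.99 quantiles of Beta(9.7, 39.2).
Posterior mean ≈ 0.198, SD ≈ 0.056; a Normal approximation gives roughly [0.067, 0.330].
Exact: F⁻¹(0.01) = 0.087; F⁻¹(0.99) = 0.346.

[0.087, 0.346]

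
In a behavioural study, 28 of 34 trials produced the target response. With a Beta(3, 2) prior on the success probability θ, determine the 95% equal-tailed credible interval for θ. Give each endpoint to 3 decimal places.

Posterior: Beta(3+28, 2+6) = Beta(31, 8).
Equal-tailed 95% interval: the 0.025 and 0.975 quantiles of Beta(31, 8).
Posterior mean ≈ 0.795, SD ≈ 0.064; a Normal approximation gives roughly [0.670, 0.920].
Exact: F⁻¹(0.025) = 0.657; F⁻¹(0.975) = 0.904.

[0.657, 0.904]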